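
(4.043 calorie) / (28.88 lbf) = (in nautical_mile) 7.11e-05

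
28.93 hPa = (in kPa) 2.893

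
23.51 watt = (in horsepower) 0.03153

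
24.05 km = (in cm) 2.405e+06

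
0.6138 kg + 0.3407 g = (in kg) 0.6141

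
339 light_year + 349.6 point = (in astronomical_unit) 2.144e+07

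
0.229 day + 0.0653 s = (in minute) 329.8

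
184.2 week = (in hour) 3.095e+04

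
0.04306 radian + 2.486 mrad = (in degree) 2.61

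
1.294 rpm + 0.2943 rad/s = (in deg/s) 24.63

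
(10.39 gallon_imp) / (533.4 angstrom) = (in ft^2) 9.532e+06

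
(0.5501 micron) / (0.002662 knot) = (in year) 1.274e-11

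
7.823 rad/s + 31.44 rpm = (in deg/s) 636.9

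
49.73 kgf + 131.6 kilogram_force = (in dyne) 1.778e+08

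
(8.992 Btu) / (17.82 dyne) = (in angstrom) 5.324e+17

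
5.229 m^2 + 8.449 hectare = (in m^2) 8.45e+04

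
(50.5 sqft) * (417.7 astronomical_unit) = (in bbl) 1.844e+15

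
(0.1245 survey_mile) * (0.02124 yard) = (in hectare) 0.0003891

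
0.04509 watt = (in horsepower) 6.047e-05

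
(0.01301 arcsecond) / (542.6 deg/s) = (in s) 6.66e-09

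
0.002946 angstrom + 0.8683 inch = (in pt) 62.52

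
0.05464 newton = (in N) 0.05464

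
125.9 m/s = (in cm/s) 1.259e+04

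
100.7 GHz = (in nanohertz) 1.007e+20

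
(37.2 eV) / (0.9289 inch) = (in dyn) 2.526e-11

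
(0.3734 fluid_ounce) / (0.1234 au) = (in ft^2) 6.439e-15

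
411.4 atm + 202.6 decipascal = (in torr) 3.127e+05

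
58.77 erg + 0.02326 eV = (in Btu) 5.57e-09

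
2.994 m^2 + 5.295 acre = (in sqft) 2.307e+05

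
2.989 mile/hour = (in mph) 2.989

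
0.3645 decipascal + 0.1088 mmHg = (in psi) 0.002109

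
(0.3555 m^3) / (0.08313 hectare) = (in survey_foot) 0.001403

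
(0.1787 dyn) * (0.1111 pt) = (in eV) 4.371e+08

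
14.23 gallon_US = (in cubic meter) 0.05387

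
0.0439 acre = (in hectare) 0.01777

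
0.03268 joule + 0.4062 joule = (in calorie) 0.1049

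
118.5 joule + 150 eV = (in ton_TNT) 2.832e-08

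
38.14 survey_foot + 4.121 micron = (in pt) 3.295e+04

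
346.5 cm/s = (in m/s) 3.465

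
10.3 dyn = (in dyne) 10.3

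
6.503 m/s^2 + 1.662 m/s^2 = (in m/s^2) 8.165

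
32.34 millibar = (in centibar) 3.234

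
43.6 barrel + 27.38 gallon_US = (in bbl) 44.25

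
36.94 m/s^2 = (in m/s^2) 36.94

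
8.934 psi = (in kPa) 61.6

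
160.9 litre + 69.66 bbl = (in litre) 1.124e+04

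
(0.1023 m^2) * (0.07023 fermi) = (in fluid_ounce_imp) 2.529e-13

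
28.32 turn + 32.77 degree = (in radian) 178.5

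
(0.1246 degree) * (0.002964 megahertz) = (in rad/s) 6.446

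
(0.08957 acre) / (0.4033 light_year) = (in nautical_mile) 5.13e-17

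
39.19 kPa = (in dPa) 3.919e+05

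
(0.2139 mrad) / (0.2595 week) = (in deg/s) 7.809e-08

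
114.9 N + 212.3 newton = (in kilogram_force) 33.37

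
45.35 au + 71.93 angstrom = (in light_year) 0.0007171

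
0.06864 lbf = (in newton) 0.3053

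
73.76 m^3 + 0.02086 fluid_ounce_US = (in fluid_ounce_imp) 2.596e+06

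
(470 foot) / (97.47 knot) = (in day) 3.307e-05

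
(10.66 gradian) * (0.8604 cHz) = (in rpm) 0.01376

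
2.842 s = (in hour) 0.0007894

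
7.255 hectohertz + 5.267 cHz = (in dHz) 7256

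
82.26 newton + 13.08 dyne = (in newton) 82.26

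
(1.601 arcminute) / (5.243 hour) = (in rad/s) 2.467e-08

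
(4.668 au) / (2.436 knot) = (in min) 9.287e+09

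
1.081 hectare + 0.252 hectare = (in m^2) 1.333e+04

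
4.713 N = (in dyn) 4.713e+05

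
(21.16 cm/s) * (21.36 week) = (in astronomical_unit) 1.827e-05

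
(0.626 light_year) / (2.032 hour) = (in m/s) 8.096e+11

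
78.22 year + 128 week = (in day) 2.945e+04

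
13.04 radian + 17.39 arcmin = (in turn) 2.076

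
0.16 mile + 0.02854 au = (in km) 4.27e+06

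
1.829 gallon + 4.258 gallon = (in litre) 23.04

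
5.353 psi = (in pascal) 3.691e+04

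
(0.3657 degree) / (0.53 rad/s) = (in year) 3.819e-10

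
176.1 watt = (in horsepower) 0.2362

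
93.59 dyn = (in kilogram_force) 9.544e-05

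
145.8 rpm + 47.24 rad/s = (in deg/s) 3581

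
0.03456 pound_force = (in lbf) 0.03456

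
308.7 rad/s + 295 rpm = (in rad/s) 339.6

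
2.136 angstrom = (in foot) 7.008e-10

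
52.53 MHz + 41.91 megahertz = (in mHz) 9.444e+10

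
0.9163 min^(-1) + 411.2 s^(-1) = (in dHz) 4112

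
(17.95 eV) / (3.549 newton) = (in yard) 8.862e-19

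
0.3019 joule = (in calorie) 0.07216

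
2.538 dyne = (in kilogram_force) 2.588e-06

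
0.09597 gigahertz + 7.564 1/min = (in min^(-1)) 5.758e+09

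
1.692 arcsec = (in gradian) 0.0005222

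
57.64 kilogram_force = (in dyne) 5.653e+07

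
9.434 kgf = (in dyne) 9.252e+06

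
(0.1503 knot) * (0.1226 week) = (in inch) 2.257e+05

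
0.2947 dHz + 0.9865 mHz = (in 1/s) 0.03046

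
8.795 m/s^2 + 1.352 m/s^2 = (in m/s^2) 10.15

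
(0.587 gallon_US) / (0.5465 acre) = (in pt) 0.002848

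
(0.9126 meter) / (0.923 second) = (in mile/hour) 2.212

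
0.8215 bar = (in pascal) 8.215e+04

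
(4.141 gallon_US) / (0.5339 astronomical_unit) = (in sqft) 2.113e-12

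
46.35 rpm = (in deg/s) 278.1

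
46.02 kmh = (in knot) 24.85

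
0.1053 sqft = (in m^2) 0.009783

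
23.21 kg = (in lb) 51.17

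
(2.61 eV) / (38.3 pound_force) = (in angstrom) 2.455e-11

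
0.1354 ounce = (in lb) 0.008462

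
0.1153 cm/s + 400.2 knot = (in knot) 400.2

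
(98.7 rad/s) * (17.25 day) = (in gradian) 9.365e+09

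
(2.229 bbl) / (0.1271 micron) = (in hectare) 278.8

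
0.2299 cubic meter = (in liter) 229.9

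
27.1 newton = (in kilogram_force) 2.763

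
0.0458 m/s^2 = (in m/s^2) 0.0458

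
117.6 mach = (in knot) 7.784e+04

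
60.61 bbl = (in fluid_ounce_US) 3.258e+05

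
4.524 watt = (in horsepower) 0.006067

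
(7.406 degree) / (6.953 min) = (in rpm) 0.002959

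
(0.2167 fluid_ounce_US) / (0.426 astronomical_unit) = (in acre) 2.485e-20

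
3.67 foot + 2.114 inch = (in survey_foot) 3.846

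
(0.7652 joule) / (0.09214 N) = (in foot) 27.25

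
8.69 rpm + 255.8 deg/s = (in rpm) 51.32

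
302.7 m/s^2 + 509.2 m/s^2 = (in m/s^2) 811.9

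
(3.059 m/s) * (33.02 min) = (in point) 1.718e+07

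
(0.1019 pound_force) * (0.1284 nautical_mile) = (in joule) 107.8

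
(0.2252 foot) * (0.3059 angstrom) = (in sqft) 2.26e-11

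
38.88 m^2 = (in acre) 0.009607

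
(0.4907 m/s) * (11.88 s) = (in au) 3.897e-11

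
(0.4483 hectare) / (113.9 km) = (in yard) 0.04304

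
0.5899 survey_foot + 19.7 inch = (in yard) 0.7439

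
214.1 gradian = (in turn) 0.5353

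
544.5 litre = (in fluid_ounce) 1.841e+04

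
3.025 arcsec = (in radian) 1.467e-05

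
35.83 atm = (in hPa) 3.63e+04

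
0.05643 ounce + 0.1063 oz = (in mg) 4613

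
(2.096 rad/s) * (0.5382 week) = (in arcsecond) 1.407e+11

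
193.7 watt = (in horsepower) 0.2598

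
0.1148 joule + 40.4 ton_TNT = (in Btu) 1.602e+08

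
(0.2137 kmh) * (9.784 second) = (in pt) 1646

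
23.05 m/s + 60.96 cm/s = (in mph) 52.93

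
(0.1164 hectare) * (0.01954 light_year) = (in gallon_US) 5.684e+19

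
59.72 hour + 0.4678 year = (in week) 24.75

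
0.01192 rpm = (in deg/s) 0.07152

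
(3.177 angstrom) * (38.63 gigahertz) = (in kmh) 44.18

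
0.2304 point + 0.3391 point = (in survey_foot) 0.0006591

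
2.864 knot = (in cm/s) 147.3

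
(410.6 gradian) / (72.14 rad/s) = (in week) 1.478e-07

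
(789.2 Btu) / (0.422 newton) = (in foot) 6.473e+06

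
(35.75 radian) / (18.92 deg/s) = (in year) 3.433e-06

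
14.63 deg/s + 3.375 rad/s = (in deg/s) 208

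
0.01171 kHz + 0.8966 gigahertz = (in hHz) 8.966e+06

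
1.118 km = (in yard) 1223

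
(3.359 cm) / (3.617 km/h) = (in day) 3.869e-07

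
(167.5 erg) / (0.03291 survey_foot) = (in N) 0.00167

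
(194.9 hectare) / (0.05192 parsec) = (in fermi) 1.217e+06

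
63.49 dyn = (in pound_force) 0.0001427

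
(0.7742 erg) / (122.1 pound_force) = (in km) 1.425e-13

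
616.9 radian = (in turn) 98.18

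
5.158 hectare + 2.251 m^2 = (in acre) 12.75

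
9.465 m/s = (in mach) 0.0278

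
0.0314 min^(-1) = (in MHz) 5.233e-10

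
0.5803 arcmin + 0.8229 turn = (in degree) 296.3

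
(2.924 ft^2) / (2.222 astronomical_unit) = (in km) 8.172e-16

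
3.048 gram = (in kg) 0.003048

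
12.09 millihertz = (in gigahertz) 1.209e-11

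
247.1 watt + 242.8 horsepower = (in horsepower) 243.1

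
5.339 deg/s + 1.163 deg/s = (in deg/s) 6.502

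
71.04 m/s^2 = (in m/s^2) 71.04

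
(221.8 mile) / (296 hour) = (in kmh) 1.206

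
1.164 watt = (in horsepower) 0.001561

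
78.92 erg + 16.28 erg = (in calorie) 2.275e-06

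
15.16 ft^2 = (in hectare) 0.0001408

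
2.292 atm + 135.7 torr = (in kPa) 250.3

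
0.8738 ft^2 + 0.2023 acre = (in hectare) 0.08188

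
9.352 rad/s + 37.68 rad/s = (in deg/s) 2695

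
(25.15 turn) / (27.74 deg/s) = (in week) 0.0005397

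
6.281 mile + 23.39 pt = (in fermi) 1.011e+19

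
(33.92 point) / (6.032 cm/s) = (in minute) 0.003306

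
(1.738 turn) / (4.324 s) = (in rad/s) 2.525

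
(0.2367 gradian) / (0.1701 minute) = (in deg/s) 0.02087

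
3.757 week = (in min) 3.787e+04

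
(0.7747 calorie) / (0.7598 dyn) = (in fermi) 4.266e+20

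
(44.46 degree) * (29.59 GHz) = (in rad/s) 2.296e+10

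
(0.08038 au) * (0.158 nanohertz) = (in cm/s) 190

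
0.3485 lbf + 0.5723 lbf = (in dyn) 4.096e+05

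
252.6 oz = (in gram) 7161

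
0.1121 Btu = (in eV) 7.382e+20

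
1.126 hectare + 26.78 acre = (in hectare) 11.96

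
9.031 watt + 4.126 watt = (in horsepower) 0.01764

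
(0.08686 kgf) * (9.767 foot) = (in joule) 2.536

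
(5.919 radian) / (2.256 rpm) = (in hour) 0.00696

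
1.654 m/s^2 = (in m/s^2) 1.654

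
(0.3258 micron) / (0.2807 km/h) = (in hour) 1.161e-09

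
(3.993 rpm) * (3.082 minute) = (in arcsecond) 1.595e+07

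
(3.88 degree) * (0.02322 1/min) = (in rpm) 0.0002503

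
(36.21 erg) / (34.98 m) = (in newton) 1.035e-07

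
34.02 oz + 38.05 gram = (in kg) 1.003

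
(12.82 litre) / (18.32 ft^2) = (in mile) 4.68e-06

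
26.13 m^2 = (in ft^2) 281.3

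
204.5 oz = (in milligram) 5.797e+06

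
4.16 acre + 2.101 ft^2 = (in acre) 4.16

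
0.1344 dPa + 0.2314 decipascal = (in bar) 3.658e-07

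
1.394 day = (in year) 0.003819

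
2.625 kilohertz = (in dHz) 2.625e+04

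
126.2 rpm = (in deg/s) 757.2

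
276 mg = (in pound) 0.0006085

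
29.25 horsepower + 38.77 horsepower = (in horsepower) 68.02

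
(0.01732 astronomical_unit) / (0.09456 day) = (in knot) 6.165e+05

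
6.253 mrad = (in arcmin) 21.5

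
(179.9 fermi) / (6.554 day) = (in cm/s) 3.177e-17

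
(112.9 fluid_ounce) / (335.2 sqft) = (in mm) 0.1072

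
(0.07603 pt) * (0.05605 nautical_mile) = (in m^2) 0.002784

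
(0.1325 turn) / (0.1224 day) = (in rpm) 0.0007517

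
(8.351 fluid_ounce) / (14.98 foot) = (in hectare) 5.409e-09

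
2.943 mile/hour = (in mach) 0.003864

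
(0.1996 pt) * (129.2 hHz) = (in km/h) 3.275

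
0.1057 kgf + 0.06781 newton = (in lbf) 0.2483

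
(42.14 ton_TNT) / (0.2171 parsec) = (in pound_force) 5.917e-06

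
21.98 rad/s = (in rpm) 209.9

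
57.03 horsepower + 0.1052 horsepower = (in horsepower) 57.14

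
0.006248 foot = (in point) 5.398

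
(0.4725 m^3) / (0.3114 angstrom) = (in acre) 3.749e+06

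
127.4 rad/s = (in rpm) 1217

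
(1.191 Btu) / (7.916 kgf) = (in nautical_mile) 0.00874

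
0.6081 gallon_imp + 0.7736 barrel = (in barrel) 0.791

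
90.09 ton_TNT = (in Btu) 3.573e+08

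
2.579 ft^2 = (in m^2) 0.2396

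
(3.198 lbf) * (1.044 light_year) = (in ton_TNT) 3.358e+07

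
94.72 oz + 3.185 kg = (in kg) 5.87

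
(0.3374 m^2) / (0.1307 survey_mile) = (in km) 1.604e-06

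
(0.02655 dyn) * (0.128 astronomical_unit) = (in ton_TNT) 1.215e-06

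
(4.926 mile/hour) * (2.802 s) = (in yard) 6.748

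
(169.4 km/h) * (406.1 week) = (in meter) 1.156e+10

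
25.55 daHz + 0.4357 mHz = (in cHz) 2.555e+04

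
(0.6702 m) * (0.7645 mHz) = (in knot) 0.000996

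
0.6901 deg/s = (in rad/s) 0.01204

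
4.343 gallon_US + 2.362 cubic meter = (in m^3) 2.378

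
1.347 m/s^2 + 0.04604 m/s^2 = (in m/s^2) 1.393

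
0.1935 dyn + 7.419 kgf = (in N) 72.76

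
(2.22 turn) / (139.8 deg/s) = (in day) 6.617e-05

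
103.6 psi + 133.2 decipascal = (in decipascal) 7.143e+06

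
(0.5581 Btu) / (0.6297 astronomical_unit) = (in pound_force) 1.405e-09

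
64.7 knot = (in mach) 0.09775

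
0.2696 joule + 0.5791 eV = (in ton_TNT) 6.444e-11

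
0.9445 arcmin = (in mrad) 0.2747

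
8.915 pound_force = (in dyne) 3.966e+06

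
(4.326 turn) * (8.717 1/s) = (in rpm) 2263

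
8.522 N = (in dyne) 8.522e+05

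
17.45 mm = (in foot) 0.05725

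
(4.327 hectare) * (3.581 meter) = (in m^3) 1.549e+05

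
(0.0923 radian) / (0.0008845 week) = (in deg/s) 0.009886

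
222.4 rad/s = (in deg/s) 1.274e+04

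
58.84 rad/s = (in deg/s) 3371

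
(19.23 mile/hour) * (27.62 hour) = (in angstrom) 8.548e+15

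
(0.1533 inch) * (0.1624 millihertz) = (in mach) 1.857e-09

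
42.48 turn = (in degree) 1.529e+04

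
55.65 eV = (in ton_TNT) 2.131e-27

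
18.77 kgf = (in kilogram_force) 18.77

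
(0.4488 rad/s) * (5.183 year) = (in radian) 7.336e+07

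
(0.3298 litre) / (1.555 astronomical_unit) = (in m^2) 1.418e-15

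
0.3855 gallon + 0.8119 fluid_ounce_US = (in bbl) 0.00933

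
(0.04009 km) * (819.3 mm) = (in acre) 0.008116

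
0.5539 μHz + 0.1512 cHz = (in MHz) 1.513e-09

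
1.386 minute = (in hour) 0.0231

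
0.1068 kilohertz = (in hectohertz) 1.068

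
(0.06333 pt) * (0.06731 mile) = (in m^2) 0.00242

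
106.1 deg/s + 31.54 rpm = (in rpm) 49.22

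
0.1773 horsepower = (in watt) 132.2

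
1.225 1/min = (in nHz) 2.042e+07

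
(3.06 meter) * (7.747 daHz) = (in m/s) 237.1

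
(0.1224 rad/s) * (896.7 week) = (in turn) 1.056e+07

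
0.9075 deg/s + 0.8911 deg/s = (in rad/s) 0.03139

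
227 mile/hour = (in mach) 0.298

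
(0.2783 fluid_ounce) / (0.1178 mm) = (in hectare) 6.987e-06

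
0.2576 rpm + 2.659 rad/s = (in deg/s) 153.9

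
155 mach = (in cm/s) 5.278e+06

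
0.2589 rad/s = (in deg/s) 14.83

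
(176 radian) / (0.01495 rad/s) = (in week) 0.01947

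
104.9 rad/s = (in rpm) 1002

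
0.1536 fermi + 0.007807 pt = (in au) 1.841e-17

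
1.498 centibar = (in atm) 0.01478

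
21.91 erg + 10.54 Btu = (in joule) 1.112e+04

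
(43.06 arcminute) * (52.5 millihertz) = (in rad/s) 0.0006576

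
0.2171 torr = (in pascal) 28.94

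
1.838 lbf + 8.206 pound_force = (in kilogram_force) 4.556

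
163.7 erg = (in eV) 1.022e+14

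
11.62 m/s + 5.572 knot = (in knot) 28.16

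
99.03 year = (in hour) 8.675e+05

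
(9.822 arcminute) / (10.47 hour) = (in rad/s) 7.58e-08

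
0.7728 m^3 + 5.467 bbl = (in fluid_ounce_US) 5.552e+04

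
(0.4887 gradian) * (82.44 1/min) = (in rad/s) 0.01055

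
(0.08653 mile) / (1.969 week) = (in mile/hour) 0.0002616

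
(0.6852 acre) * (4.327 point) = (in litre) 4233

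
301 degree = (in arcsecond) 1.084e+06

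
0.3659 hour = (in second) 1317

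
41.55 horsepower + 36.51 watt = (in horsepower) 41.6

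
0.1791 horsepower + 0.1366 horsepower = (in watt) 235.4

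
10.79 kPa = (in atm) 0.1065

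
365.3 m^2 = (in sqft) 3932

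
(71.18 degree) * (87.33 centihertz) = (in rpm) 10.36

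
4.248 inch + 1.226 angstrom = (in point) 305.9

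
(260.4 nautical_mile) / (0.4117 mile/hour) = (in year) 0.08309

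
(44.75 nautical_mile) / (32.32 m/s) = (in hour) 0.7123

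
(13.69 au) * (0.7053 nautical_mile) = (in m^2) 2.675e+15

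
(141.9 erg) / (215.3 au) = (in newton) 4.406e-19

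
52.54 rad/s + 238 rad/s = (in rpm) 2774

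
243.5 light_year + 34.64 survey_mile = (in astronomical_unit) 1.54e+07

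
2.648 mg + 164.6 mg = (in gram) 0.1672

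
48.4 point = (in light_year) 1.805e-18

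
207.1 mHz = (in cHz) 20.71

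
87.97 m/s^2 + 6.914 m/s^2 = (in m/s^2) 94.88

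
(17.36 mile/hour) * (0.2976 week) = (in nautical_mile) 754.2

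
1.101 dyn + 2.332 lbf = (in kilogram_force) 1.058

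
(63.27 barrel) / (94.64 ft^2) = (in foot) 3.754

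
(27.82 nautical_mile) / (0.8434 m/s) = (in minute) 1018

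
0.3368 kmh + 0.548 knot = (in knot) 0.7299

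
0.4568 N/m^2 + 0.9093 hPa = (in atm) 0.0009019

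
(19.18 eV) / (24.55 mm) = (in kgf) 1.276e-17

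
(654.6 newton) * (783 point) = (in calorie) 43.22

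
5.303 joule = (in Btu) 0.005026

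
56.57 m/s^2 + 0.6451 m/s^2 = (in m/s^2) 57.22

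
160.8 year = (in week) 8385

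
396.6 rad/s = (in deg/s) 2.272e+04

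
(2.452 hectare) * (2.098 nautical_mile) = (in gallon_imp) 2.096e+10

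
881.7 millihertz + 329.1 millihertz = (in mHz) 1211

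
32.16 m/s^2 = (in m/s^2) 32.16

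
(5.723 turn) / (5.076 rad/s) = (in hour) 0.001968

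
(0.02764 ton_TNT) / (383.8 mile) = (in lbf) 42.09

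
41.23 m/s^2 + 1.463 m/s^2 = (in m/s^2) 42.69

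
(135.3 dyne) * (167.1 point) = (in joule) 7.976e-05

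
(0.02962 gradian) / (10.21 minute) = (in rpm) 7.253e-06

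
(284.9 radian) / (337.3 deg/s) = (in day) 0.0005601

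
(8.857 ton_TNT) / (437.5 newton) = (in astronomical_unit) 0.0005662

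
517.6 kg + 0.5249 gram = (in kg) 517.6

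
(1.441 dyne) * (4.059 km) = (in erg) 5.849e+05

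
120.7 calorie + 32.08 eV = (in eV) 3.152e+21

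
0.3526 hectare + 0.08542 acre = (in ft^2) 4.167e+04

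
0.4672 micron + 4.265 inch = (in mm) 108.3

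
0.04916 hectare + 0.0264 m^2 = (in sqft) 5292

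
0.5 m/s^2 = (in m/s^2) 0.5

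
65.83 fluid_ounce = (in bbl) 0.01225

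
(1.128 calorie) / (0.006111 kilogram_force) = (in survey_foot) 258.4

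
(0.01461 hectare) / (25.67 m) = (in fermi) 5.691e+15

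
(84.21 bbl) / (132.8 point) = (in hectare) 0.02858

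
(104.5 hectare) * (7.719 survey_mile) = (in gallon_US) 3.429e+12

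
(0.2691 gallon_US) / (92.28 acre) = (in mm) 2.728e-06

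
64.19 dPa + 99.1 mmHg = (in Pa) 1.322e+04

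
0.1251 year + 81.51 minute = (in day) 45.72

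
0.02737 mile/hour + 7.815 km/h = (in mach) 0.006411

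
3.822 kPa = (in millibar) 38.22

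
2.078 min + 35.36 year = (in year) 35.36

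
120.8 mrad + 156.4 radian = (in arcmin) 5.381e+05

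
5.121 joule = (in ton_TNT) 1.224e-09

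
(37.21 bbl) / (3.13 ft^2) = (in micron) 2.034e+07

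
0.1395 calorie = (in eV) 3.643e+18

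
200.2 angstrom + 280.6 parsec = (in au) 5.788e+07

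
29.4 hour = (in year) 0.003356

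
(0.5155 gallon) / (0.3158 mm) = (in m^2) 6.179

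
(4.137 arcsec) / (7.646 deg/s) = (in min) 2.505e-06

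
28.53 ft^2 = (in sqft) 28.53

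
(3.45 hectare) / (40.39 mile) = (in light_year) 5.61e-17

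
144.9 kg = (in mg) 1.449e+08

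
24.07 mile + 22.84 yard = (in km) 38.76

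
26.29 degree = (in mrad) 458.8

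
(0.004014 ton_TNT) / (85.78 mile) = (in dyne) 1.217e+07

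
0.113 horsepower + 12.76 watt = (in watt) 97.02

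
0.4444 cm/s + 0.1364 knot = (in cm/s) 7.461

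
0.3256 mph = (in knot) 0.2829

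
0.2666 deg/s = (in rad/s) 0.004653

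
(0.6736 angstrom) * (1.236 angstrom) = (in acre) 2.057e-24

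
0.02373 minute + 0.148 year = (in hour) 1296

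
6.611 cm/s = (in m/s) 0.06611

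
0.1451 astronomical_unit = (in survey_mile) 1.349e+07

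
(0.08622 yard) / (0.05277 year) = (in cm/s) 4.738e-06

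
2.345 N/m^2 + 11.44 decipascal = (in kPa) 0.003489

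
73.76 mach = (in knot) 4.882e+04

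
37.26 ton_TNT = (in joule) 1.559e+11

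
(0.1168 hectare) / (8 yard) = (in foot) 523.8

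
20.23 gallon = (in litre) 76.58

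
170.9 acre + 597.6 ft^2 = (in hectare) 69.17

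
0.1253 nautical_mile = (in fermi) 2.321e+17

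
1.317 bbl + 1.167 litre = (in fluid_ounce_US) 7120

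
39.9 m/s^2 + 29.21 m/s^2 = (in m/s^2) 69.11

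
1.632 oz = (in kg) 0.04627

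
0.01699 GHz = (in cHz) 1.699e+09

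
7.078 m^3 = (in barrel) 44.52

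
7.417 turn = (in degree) 2670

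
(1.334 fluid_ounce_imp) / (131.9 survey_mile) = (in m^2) 1.786e-10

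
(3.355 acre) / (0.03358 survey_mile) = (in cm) 2.512e+04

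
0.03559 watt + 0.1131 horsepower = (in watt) 84.37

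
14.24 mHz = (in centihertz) 1.424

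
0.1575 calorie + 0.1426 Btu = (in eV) 9.432e+20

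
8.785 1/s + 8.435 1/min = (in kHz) 0.008926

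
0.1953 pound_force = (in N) 0.8687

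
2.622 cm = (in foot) 0.08602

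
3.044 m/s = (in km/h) 10.96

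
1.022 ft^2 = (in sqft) 1.022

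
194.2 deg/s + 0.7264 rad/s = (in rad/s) 4.116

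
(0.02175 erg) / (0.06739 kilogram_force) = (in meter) 3.291e-09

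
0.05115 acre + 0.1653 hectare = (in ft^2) 2.002e+04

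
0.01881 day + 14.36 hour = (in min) 888.7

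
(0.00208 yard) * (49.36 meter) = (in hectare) 9.388e-06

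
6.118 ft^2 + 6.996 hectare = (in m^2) 6.996e+04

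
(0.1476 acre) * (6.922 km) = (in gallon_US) 1.092e+09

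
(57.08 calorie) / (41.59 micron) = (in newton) 5.742e+06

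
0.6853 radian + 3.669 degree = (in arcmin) 2576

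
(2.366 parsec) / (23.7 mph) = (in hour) 1.914e+12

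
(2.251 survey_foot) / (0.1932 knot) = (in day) 7.99e-05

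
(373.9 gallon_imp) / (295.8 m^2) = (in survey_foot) 0.01885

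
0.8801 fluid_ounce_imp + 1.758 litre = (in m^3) 0.001783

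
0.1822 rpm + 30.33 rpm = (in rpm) 30.51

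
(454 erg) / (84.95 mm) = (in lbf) 0.0001201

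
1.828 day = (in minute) 2632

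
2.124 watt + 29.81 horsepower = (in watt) 2.223e+04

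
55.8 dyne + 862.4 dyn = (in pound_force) 0.002064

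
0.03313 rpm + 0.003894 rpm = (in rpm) 0.03702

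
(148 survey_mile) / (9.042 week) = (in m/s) 0.04355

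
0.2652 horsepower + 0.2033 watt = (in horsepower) 0.2655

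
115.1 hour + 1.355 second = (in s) 4.144e+05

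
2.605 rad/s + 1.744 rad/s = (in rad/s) 4.349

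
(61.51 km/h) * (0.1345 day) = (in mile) 123.4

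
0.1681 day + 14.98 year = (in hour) 1.312e+05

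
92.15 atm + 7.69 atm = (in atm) 99.84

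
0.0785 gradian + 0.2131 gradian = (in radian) 0.00458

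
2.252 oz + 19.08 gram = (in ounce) 2.925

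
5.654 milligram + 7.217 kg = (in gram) 7217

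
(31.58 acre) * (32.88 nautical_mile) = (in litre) 7.782e+12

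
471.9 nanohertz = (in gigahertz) 4.719e-16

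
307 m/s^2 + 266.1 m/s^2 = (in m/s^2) 573.1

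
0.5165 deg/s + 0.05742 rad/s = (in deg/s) 3.806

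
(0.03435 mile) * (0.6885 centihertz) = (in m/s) 0.3806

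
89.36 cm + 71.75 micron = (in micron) 8.937e+05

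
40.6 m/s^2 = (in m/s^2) 40.6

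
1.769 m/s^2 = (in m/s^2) 1.769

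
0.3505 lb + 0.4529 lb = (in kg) 0.3644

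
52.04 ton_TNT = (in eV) 1.359e+30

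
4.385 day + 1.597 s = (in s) 3.789e+05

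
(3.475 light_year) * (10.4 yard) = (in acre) 7.726e+13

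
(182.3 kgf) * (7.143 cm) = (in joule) 127.7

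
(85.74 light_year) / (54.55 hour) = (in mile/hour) 9.24e+12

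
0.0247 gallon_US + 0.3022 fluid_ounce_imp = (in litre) 0.1021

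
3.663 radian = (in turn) 0.583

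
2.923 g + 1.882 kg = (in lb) 4.156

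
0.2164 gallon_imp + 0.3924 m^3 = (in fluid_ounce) 1.33e+04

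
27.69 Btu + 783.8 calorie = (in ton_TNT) 7.766e-06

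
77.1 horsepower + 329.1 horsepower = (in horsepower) 406.2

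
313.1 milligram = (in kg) 0.0003131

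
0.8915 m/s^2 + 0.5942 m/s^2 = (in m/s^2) 1.486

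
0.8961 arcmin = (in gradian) 0.01659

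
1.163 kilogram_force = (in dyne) 1.141e+06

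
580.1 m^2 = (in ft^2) 6244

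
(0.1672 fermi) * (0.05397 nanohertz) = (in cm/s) 9.024e-25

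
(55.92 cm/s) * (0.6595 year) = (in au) 7.774e-05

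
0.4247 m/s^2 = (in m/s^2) 0.4247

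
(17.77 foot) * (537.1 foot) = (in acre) 0.2191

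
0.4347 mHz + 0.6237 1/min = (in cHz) 1.083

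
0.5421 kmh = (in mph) 0.3368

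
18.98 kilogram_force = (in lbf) 41.84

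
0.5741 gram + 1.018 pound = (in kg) 0.4623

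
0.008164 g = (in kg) 8.164e-06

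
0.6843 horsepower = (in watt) 510.3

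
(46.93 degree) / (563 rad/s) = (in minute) 2.425e-05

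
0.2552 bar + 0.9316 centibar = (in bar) 0.2645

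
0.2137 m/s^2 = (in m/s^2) 0.2137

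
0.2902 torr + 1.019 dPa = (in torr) 0.291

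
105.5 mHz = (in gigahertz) 1.055e-10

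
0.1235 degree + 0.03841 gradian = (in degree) 0.1581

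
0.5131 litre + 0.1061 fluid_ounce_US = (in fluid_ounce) 17.46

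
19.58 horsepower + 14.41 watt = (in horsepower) 19.6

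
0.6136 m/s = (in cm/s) 61.36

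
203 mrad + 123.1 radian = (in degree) 7065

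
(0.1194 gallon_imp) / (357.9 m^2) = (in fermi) 1.517e+09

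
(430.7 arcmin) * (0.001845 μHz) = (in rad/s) 2.312e-10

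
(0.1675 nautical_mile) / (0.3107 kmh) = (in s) 3594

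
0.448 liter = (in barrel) 0.002818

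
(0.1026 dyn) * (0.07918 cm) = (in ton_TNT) 1.942e-19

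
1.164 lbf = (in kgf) 0.528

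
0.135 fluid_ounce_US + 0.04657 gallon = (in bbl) 0.001134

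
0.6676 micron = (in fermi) 6.676e+08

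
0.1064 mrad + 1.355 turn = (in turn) 1.355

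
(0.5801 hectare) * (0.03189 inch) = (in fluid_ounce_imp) 1.654e+05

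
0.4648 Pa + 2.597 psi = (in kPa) 17.91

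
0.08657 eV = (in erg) 1.387e-13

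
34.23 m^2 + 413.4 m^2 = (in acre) 0.1106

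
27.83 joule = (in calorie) 6.652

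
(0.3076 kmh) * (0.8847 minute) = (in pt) 1.286e+04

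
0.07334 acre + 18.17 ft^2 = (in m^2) 298.5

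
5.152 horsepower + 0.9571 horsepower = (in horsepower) 6.109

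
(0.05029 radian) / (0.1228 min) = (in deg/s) 0.3911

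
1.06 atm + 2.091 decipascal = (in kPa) 107.4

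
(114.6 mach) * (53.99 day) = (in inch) 7.166e+12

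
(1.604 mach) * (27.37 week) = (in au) 0.06043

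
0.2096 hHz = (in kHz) 0.02096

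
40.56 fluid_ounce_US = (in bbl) 0.007545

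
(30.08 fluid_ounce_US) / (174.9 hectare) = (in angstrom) 5.086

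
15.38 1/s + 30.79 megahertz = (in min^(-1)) 1.847e+09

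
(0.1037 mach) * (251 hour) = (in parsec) 1.034e-09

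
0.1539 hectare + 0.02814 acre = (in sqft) 1.779e+04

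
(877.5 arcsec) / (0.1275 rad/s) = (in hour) 9.268e-06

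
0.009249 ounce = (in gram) 0.2622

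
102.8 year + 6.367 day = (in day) 3.753e+04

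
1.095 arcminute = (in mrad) 0.3185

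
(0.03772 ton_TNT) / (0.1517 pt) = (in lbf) 6.63e+11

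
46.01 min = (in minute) 46.01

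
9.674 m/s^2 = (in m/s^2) 9.674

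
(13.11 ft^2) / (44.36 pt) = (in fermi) 7.783e+16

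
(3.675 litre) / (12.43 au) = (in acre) 4.884e-19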